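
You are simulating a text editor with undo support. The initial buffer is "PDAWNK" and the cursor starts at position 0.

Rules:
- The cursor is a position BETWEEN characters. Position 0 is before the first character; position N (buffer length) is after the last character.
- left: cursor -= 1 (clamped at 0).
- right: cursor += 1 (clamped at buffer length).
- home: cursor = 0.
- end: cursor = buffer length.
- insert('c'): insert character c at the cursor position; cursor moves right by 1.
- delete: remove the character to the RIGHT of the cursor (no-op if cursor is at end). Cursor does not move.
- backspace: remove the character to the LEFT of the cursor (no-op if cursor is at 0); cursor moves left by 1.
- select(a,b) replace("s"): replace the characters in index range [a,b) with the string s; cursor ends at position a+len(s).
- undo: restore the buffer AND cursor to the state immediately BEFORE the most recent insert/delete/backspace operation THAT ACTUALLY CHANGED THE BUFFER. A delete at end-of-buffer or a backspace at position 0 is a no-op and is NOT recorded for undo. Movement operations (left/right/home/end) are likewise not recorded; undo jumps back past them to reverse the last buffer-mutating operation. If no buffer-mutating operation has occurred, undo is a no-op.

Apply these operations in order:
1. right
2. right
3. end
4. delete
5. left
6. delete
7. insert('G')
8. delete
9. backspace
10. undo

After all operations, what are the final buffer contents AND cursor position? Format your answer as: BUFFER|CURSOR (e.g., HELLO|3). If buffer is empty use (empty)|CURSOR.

Answer: PDAWNG|6

Derivation:
After op 1 (right): buf='PDAWNK' cursor=1
After op 2 (right): buf='PDAWNK' cursor=2
After op 3 (end): buf='PDAWNK' cursor=6
After op 4 (delete): buf='PDAWNK' cursor=6
After op 5 (left): buf='PDAWNK' cursor=5
After op 6 (delete): buf='PDAWN' cursor=5
After op 7 (insert('G')): buf='PDAWNG' cursor=6
After op 8 (delete): buf='PDAWNG' cursor=6
After op 9 (backspace): buf='PDAWN' cursor=5
After op 10 (undo): buf='PDAWNG' cursor=6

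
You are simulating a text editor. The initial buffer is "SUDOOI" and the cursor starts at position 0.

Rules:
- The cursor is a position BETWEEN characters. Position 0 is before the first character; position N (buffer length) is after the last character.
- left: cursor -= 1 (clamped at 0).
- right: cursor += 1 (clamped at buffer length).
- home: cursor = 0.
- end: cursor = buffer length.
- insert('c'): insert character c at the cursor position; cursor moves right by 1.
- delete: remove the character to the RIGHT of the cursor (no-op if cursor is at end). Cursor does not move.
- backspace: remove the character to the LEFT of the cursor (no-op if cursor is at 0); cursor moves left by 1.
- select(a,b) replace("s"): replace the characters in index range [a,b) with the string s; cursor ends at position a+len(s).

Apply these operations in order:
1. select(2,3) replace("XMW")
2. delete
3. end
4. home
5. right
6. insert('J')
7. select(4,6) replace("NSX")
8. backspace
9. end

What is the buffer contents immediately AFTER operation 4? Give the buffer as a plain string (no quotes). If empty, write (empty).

Answer: SUXMWOI

Derivation:
After op 1 (select(2,3) replace("XMW")): buf='SUXMWOOI' cursor=5
After op 2 (delete): buf='SUXMWOI' cursor=5
After op 3 (end): buf='SUXMWOI' cursor=7
After op 4 (home): buf='SUXMWOI' cursor=0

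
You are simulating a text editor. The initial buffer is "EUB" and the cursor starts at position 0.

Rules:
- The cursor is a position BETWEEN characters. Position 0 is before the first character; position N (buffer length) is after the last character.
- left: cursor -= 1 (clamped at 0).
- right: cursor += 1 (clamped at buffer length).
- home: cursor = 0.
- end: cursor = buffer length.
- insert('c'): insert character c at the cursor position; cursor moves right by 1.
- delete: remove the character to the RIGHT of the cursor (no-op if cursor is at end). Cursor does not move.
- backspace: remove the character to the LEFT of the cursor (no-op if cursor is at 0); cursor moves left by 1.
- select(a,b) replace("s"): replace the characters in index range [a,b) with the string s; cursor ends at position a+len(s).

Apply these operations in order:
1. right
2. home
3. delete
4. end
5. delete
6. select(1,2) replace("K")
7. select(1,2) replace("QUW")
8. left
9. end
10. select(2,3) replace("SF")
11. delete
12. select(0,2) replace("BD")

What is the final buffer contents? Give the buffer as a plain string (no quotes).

After op 1 (right): buf='EUB' cursor=1
After op 2 (home): buf='EUB' cursor=0
After op 3 (delete): buf='UB' cursor=0
After op 4 (end): buf='UB' cursor=2
After op 5 (delete): buf='UB' cursor=2
After op 6 (select(1,2) replace("K")): buf='UK' cursor=2
After op 7 (select(1,2) replace("QUW")): buf='UQUW' cursor=4
After op 8 (left): buf='UQUW' cursor=3
After op 9 (end): buf='UQUW' cursor=4
After op 10 (select(2,3) replace("SF")): buf='UQSFW' cursor=4
After op 11 (delete): buf='UQSF' cursor=4
After op 12 (select(0,2) replace("BD")): buf='BDSF' cursor=2

Answer: BDSF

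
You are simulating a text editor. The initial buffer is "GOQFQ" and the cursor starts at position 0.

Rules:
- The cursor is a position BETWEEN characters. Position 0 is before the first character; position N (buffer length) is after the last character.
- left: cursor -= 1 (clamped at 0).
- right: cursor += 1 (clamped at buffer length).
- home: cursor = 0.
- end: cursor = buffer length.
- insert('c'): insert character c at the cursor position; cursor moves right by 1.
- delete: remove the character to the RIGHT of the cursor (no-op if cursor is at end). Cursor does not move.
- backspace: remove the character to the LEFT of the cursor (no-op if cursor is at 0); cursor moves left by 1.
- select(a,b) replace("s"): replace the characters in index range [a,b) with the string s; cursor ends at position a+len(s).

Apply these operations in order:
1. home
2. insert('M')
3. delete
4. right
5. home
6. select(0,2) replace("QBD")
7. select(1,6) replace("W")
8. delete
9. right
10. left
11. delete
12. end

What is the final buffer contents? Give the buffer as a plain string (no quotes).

After op 1 (home): buf='GOQFQ' cursor=0
After op 2 (insert('M')): buf='MGOQFQ' cursor=1
After op 3 (delete): buf='MOQFQ' cursor=1
After op 4 (right): buf='MOQFQ' cursor=2
After op 5 (home): buf='MOQFQ' cursor=0
After op 6 (select(0,2) replace("QBD")): buf='QBDQFQ' cursor=3
After op 7 (select(1,6) replace("W")): buf='QW' cursor=2
After op 8 (delete): buf='QW' cursor=2
After op 9 (right): buf='QW' cursor=2
After op 10 (left): buf='QW' cursor=1
After op 11 (delete): buf='Q' cursor=1
After op 12 (end): buf='Q' cursor=1

Answer: Q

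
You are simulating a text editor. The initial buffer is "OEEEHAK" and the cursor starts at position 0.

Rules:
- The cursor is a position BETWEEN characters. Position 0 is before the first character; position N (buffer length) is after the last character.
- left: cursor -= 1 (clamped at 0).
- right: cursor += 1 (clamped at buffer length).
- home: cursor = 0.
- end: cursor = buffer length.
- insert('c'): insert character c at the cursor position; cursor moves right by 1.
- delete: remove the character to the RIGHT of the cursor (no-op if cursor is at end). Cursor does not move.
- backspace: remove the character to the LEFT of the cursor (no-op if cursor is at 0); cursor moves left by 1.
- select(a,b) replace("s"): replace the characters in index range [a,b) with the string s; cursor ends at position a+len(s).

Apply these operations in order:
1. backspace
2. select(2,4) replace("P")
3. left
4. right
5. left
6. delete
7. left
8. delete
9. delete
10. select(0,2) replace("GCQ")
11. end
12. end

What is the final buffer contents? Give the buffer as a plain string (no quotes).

Answer: GCQK

Derivation:
After op 1 (backspace): buf='OEEEHAK' cursor=0
After op 2 (select(2,4) replace("P")): buf='OEPHAK' cursor=3
After op 3 (left): buf='OEPHAK' cursor=2
After op 4 (right): buf='OEPHAK' cursor=3
After op 5 (left): buf='OEPHAK' cursor=2
After op 6 (delete): buf='OEHAK' cursor=2
After op 7 (left): buf='OEHAK' cursor=1
After op 8 (delete): buf='OHAK' cursor=1
After op 9 (delete): buf='OAK' cursor=1
After op 10 (select(0,2) replace("GCQ")): buf='GCQK' cursor=3
After op 11 (end): buf='GCQK' cursor=4
After op 12 (end): buf='GCQK' cursor=4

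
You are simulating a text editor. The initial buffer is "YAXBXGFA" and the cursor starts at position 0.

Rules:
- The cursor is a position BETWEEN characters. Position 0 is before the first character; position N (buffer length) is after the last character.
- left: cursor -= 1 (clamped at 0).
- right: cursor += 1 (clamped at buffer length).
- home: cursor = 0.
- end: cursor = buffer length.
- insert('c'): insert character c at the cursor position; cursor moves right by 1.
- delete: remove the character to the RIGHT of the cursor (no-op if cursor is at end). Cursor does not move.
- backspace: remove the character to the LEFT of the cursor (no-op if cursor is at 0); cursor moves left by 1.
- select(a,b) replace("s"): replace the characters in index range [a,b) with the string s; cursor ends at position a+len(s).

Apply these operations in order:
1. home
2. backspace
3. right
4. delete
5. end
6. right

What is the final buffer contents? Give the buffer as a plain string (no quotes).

After op 1 (home): buf='YAXBXGFA' cursor=0
After op 2 (backspace): buf='YAXBXGFA' cursor=0
After op 3 (right): buf='YAXBXGFA' cursor=1
After op 4 (delete): buf='YXBXGFA' cursor=1
After op 5 (end): buf='YXBXGFA' cursor=7
After op 6 (right): buf='YXBXGFA' cursor=7

Answer: YXBXGFA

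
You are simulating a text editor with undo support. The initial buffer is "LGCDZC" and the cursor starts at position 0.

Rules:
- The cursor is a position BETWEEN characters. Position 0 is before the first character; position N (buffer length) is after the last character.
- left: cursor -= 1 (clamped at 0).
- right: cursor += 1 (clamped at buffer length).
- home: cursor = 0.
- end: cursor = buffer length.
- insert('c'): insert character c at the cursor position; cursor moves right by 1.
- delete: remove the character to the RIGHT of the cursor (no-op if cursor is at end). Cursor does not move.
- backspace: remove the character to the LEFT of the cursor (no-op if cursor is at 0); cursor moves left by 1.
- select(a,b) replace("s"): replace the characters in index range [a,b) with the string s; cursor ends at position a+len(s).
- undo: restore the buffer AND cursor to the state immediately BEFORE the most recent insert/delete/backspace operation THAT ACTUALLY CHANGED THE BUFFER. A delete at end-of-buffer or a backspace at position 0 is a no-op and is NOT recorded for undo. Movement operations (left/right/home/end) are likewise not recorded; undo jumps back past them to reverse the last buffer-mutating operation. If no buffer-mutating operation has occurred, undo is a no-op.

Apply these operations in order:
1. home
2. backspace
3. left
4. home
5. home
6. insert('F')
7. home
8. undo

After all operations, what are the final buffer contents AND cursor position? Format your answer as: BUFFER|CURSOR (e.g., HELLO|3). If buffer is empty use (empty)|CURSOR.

Answer: LGCDZC|0

Derivation:
After op 1 (home): buf='LGCDZC' cursor=0
After op 2 (backspace): buf='LGCDZC' cursor=0
After op 3 (left): buf='LGCDZC' cursor=0
After op 4 (home): buf='LGCDZC' cursor=0
After op 5 (home): buf='LGCDZC' cursor=0
After op 6 (insert('F')): buf='FLGCDZC' cursor=1
After op 7 (home): buf='FLGCDZC' cursor=0
After op 8 (undo): buf='LGCDZC' cursor=0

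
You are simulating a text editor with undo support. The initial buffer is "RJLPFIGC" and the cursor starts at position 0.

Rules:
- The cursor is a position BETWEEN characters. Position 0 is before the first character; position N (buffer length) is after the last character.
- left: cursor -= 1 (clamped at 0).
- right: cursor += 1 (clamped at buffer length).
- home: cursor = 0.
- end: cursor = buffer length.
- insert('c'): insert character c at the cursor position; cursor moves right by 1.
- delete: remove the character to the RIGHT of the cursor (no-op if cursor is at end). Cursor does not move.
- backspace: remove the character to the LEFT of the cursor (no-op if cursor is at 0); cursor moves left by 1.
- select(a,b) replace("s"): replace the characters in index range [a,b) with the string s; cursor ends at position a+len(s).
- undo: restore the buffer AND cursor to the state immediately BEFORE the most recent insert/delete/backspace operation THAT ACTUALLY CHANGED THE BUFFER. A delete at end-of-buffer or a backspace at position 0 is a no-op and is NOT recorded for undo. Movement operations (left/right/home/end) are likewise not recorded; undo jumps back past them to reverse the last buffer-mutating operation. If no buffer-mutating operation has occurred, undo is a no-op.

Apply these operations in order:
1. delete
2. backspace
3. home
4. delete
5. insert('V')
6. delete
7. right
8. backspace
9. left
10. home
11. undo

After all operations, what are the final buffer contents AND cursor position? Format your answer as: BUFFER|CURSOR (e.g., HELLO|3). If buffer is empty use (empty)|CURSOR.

Answer: VPFIGC|2

Derivation:
After op 1 (delete): buf='JLPFIGC' cursor=0
After op 2 (backspace): buf='JLPFIGC' cursor=0
After op 3 (home): buf='JLPFIGC' cursor=0
After op 4 (delete): buf='LPFIGC' cursor=0
After op 5 (insert('V')): buf='VLPFIGC' cursor=1
After op 6 (delete): buf='VPFIGC' cursor=1
After op 7 (right): buf='VPFIGC' cursor=2
After op 8 (backspace): buf='VFIGC' cursor=1
After op 9 (left): buf='VFIGC' cursor=0
After op 10 (home): buf='VFIGC' cursor=0
After op 11 (undo): buf='VPFIGC' cursor=2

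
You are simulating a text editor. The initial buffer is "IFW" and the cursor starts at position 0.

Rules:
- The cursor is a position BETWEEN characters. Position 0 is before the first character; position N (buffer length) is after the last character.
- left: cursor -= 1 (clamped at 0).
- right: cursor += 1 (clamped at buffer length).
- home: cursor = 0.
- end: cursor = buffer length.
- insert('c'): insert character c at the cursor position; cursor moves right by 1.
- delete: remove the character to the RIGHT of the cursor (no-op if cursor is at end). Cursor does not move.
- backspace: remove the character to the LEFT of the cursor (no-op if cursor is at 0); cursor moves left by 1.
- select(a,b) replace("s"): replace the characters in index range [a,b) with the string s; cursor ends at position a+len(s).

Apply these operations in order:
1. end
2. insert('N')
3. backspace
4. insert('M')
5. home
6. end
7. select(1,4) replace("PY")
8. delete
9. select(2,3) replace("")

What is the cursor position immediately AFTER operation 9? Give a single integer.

Answer: 2

Derivation:
After op 1 (end): buf='IFW' cursor=3
After op 2 (insert('N')): buf='IFWN' cursor=4
After op 3 (backspace): buf='IFW' cursor=3
After op 4 (insert('M')): buf='IFWM' cursor=4
After op 5 (home): buf='IFWM' cursor=0
After op 6 (end): buf='IFWM' cursor=4
After op 7 (select(1,4) replace("PY")): buf='IPY' cursor=3
After op 8 (delete): buf='IPY' cursor=3
After op 9 (select(2,3) replace("")): buf='IP' cursor=2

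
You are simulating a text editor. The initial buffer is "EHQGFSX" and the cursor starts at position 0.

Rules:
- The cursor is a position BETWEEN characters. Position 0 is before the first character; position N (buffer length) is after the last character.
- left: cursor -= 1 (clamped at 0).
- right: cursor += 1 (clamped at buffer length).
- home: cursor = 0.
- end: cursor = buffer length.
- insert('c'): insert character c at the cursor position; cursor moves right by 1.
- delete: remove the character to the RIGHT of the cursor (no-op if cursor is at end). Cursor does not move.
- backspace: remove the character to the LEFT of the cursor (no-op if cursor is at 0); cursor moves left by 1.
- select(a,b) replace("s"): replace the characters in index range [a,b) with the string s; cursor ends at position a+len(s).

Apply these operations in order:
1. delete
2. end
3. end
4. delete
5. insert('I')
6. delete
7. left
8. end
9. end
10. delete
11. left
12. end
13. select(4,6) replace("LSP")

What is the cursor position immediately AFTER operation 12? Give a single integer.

Answer: 7

Derivation:
After op 1 (delete): buf='HQGFSX' cursor=0
After op 2 (end): buf='HQGFSX' cursor=6
After op 3 (end): buf='HQGFSX' cursor=6
After op 4 (delete): buf='HQGFSX' cursor=6
After op 5 (insert('I')): buf='HQGFSXI' cursor=7
After op 6 (delete): buf='HQGFSXI' cursor=7
After op 7 (left): buf='HQGFSXI' cursor=6
After op 8 (end): buf='HQGFSXI' cursor=7
After op 9 (end): buf='HQGFSXI' cursor=7
After op 10 (delete): buf='HQGFSXI' cursor=7
After op 11 (left): buf='HQGFSXI' cursor=6
After op 12 (end): buf='HQGFSXI' cursor=7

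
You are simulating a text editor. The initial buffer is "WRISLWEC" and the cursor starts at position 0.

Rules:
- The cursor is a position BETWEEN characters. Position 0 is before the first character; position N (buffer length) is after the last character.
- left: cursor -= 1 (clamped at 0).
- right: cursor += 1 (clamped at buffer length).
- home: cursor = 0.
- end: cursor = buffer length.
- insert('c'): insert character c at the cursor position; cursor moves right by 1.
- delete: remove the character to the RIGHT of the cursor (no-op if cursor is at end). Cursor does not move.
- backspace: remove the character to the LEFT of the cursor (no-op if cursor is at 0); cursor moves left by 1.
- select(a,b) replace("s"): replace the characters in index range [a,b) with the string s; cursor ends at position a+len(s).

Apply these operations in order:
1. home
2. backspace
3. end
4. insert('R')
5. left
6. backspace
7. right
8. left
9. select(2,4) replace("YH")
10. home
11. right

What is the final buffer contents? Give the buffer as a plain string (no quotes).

Answer: WRYHLWER

Derivation:
After op 1 (home): buf='WRISLWEC' cursor=0
After op 2 (backspace): buf='WRISLWEC' cursor=0
After op 3 (end): buf='WRISLWEC' cursor=8
After op 4 (insert('R')): buf='WRISLWECR' cursor=9
After op 5 (left): buf='WRISLWECR' cursor=8
After op 6 (backspace): buf='WRISLWER' cursor=7
After op 7 (right): buf='WRISLWER' cursor=8
After op 8 (left): buf='WRISLWER' cursor=7
After op 9 (select(2,4) replace("YH")): buf='WRYHLWER' cursor=4
After op 10 (home): buf='WRYHLWER' cursor=0
After op 11 (right): buf='WRYHLWER' cursor=1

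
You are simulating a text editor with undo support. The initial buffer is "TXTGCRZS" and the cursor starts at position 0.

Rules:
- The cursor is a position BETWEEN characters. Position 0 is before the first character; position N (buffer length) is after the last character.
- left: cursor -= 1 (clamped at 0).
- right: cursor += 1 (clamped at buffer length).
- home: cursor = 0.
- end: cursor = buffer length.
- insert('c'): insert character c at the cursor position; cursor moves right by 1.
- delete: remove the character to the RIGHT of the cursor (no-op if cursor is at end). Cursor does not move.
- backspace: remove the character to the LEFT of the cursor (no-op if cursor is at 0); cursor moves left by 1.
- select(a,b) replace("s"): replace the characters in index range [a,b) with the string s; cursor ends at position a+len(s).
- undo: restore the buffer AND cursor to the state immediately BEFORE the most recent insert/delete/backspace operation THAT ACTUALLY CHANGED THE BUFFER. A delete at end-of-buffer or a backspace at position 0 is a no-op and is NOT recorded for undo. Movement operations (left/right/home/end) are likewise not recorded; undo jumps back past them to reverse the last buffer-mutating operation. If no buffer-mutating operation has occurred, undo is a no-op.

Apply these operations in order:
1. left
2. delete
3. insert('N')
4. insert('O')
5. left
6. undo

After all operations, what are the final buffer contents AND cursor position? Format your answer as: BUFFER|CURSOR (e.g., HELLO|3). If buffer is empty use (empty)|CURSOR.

After op 1 (left): buf='TXTGCRZS' cursor=0
After op 2 (delete): buf='XTGCRZS' cursor=0
After op 3 (insert('N')): buf='NXTGCRZS' cursor=1
After op 4 (insert('O')): buf='NOXTGCRZS' cursor=2
After op 5 (left): buf='NOXTGCRZS' cursor=1
After op 6 (undo): buf='NXTGCRZS' cursor=1

Answer: NXTGCRZS|1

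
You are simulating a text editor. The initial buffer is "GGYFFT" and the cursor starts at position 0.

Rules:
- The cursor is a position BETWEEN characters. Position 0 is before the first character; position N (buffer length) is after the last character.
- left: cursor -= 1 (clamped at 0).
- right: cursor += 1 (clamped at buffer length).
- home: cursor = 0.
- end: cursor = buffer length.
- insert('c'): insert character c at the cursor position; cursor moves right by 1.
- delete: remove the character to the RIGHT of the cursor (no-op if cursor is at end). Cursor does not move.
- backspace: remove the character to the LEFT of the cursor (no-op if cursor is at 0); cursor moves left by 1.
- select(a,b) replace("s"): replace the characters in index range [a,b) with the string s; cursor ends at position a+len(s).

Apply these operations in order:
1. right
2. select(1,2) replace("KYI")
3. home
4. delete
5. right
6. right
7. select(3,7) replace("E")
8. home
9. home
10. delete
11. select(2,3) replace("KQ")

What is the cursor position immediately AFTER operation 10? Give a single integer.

After op 1 (right): buf='GGYFFT' cursor=1
After op 2 (select(1,2) replace("KYI")): buf='GKYIYFFT' cursor=4
After op 3 (home): buf='GKYIYFFT' cursor=0
After op 4 (delete): buf='KYIYFFT' cursor=0
After op 5 (right): buf='KYIYFFT' cursor=1
After op 6 (right): buf='KYIYFFT' cursor=2
After op 7 (select(3,7) replace("E")): buf='KYIE' cursor=4
After op 8 (home): buf='KYIE' cursor=0
After op 9 (home): buf='KYIE' cursor=0
After op 10 (delete): buf='YIE' cursor=0

Answer: 0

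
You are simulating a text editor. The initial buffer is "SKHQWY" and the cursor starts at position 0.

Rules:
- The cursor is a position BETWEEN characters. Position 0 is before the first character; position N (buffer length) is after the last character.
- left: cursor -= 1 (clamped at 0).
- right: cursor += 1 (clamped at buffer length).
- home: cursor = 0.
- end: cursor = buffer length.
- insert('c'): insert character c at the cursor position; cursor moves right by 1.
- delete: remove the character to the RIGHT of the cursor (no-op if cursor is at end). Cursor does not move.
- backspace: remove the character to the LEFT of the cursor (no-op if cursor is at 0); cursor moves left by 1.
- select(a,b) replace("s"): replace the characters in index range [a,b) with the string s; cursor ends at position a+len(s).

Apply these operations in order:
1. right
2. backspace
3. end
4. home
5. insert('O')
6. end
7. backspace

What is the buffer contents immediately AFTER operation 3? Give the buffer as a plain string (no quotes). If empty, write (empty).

After op 1 (right): buf='SKHQWY' cursor=1
After op 2 (backspace): buf='KHQWY' cursor=0
After op 3 (end): buf='KHQWY' cursor=5

Answer: KHQWY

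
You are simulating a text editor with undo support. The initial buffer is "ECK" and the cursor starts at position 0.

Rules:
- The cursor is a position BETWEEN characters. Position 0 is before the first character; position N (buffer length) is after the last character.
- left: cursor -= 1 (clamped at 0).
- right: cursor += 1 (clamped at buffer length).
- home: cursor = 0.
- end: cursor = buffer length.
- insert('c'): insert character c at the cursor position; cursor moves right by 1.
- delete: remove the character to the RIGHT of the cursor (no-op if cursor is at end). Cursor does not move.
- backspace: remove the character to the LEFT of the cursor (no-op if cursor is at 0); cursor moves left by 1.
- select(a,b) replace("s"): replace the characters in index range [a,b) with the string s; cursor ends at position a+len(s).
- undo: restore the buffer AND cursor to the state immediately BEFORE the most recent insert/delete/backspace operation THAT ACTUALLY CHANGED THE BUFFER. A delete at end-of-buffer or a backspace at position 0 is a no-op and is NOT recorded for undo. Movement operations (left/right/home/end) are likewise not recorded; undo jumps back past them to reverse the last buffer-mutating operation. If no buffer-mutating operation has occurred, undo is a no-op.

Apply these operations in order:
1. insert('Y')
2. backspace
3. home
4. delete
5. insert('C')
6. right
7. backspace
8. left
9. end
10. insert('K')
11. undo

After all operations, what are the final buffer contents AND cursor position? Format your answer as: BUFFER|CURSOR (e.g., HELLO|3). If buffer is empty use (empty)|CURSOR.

Answer: CK|2

Derivation:
After op 1 (insert('Y')): buf='YECK' cursor=1
After op 2 (backspace): buf='ECK' cursor=0
After op 3 (home): buf='ECK' cursor=0
After op 4 (delete): buf='CK' cursor=0
After op 5 (insert('C')): buf='CCK' cursor=1
After op 6 (right): buf='CCK' cursor=2
After op 7 (backspace): buf='CK' cursor=1
After op 8 (left): buf='CK' cursor=0
After op 9 (end): buf='CK' cursor=2
After op 10 (insert('K')): buf='CKK' cursor=3
After op 11 (undo): buf='CK' cursor=2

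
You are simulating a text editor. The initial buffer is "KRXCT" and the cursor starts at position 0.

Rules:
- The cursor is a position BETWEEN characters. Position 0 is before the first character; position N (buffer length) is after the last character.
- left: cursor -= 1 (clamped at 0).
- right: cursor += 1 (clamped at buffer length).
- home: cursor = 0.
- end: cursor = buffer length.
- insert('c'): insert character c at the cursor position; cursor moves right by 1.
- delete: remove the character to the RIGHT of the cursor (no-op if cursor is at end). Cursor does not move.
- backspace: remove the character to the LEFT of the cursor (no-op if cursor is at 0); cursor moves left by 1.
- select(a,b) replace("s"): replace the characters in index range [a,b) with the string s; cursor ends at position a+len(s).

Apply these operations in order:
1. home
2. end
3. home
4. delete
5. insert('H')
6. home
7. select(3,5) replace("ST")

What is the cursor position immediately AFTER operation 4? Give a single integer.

After op 1 (home): buf='KRXCT' cursor=0
After op 2 (end): buf='KRXCT' cursor=5
After op 3 (home): buf='KRXCT' cursor=0
After op 4 (delete): buf='RXCT' cursor=0

Answer: 0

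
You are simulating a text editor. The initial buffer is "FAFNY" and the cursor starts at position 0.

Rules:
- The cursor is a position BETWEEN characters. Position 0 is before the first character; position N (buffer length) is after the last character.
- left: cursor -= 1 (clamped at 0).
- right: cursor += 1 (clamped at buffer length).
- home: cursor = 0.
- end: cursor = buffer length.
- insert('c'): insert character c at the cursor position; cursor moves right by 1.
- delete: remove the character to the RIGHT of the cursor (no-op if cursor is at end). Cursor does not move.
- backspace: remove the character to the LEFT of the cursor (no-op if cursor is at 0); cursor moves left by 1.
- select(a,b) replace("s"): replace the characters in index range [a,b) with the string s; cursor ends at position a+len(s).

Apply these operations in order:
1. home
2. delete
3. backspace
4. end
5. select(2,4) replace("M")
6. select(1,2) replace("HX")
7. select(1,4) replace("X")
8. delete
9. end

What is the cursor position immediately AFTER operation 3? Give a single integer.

Answer: 0

Derivation:
After op 1 (home): buf='FAFNY' cursor=0
After op 2 (delete): buf='AFNY' cursor=0
After op 3 (backspace): buf='AFNY' cursor=0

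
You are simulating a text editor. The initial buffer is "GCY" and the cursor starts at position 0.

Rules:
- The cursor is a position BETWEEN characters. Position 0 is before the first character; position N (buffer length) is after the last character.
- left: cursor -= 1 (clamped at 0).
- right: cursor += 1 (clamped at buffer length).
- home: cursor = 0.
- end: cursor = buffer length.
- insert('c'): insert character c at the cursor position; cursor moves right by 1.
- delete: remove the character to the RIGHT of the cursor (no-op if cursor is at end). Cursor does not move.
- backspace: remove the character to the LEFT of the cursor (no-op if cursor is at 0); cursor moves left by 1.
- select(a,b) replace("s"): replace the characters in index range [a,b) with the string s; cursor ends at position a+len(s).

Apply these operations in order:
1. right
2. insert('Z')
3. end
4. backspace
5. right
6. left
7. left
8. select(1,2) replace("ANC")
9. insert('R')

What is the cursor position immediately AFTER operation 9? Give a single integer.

After op 1 (right): buf='GCY' cursor=1
After op 2 (insert('Z')): buf='GZCY' cursor=2
After op 3 (end): buf='GZCY' cursor=4
After op 4 (backspace): buf='GZC' cursor=3
After op 5 (right): buf='GZC' cursor=3
After op 6 (left): buf='GZC' cursor=2
After op 7 (left): buf='GZC' cursor=1
After op 8 (select(1,2) replace("ANC")): buf='GANCC' cursor=4
After op 9 (insert('R')): buf='GANCRC' cursor=5

Answer: 5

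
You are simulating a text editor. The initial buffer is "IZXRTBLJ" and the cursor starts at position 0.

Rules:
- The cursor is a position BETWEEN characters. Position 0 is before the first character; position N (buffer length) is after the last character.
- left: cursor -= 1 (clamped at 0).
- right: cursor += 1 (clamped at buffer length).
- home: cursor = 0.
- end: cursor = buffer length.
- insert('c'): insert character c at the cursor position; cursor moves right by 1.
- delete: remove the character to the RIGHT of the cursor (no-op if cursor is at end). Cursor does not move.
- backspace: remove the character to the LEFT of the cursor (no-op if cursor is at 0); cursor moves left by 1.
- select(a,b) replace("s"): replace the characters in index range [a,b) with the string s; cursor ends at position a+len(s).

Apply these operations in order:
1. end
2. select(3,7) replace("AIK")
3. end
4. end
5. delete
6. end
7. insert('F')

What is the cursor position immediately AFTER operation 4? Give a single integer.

After op 1 (end): buf='IZXRTBLJ' cursor=8
After op 2 (select(3,7) replace("AIK")): buf='IZXAIKJ' cursor=6
After op 3 (end): buf='IZXAIKJ' cursor=7
After op 4 (end): buf='IZXAIKJ' cursor=7

Answer: 7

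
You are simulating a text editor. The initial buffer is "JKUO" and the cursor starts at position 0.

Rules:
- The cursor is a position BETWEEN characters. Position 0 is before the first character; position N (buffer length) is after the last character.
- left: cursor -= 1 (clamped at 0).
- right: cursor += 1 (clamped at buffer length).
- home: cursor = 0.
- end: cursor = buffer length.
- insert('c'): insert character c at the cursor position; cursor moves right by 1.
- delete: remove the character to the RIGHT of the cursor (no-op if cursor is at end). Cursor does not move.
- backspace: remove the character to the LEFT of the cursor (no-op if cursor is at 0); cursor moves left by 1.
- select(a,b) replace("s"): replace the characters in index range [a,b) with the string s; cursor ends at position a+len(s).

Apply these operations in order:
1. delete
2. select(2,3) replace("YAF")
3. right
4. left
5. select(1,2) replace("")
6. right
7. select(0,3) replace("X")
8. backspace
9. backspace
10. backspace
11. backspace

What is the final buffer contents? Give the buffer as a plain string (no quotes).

Answer: F

Derivation:
After op 1 (delete): buf='KUO' cursor=0
After op 2 (select(2,3) replace("YAF")): buf='KUYAF' cursor=5
After op 3 (right): buf='KUYAF' cursor=5
After op 4 (left): buf='KUYAF' cursor=4
After op 5 (select(1,2) replace("")): buf='KYAF' cursor=1
After op 6 (right): buf='KYAF' cursor=2
After op 7 (select(0,3) replace("X")): buf='XF' cursor=1
After op 8 (backspace): buf='F' cursor=0
After op 9 (backspace): buf='F' cursor=0
After op 10 (backspace): buf='F' cursor=0
After op 11 (backspace): buf='F' cursor=0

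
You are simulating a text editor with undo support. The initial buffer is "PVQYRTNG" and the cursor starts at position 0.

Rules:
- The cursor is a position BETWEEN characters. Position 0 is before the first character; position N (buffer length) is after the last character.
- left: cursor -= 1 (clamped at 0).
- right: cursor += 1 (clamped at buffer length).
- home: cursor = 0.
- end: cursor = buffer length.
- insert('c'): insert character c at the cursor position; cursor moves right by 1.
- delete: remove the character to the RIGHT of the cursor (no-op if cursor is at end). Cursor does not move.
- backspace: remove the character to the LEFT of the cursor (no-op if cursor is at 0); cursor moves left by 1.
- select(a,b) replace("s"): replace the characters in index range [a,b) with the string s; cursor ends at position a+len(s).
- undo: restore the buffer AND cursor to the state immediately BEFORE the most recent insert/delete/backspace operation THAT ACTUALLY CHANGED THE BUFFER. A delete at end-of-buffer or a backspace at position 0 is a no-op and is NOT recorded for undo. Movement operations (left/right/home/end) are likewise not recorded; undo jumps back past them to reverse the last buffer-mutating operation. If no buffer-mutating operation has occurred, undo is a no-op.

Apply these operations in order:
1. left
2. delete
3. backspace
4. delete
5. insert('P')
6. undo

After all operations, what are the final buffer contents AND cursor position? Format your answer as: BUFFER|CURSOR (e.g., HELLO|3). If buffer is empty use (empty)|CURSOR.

After op 1 (left): buf='PVQYRTNG' cursor=0
After op 2 (delete): buf='VQYRTNG' cursor=0
After op 3 (backspace): buf='VQYRTNG' cursor=0
After op 4 (delete): buf='QYRTNG' cursor=0
After op 5 (insert('P')): buf='PQYRTNG' cursor=1
After op 6 (undo): buf='QYRTNG' cursor=0

Answer: QYRTNG|0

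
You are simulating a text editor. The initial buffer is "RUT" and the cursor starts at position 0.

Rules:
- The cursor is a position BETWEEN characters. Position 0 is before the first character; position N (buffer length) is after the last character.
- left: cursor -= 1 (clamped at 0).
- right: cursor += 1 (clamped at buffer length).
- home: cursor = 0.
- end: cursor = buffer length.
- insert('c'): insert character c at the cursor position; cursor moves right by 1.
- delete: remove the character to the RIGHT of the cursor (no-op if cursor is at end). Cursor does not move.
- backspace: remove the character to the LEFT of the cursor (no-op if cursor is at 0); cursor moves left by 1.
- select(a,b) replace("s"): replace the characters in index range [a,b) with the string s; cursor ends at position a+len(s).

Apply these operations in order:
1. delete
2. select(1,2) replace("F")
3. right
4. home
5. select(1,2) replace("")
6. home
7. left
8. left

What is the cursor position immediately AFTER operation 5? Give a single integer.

After op 1 (delete): buf='UT' cursor=0
After op 2 (select(1,2) replace("F")): buf='UF' cursor=2
After op 3 (right): buf='UF' cursor=2
After op 4 (home): buf='UF' cursor=0
After op 5 (select(1,2) replace("")): buf='U' cursor=1

Answer: 1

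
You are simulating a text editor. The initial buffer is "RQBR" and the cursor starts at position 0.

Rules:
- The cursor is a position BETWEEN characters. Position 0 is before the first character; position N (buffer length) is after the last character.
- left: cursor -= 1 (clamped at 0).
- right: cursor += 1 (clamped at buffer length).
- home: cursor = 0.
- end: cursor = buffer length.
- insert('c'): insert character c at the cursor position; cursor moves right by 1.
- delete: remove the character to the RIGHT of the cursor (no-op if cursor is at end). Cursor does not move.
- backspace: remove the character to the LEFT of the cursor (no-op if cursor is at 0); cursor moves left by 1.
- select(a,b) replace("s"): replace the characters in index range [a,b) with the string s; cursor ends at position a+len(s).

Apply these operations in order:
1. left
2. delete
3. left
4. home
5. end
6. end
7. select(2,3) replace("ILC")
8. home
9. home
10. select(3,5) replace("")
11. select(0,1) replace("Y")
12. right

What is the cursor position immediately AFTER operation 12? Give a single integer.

Answer: 2

Derivation:
After op 1 (left): buf='RQBR' cursor=0
After op 2 (delete): buf='QBR' cursor=0
After op 3 (left): buf='QBR' cursor=0
After op 4 (home): buf='QBR' cursor=0
After op 5 (end): buf='QBR' cursor=3
After op 6 (end): buf='QBR' cursor=3
After op 7 (select(2,3) replace("ILC")): buf='QBILC' cursor=5
After op 8 (home): buf='QBILC' cursor=0
After op 9 (home): buf='QBILC' cursor=0
After op 10 (select(3,5) replace("")): buf='QBI' cursor=3
After op 11 (select(0,1) replace("Y")): buf='YBI' cursor=1
After op 12 (right): buf='YBI' cursor=2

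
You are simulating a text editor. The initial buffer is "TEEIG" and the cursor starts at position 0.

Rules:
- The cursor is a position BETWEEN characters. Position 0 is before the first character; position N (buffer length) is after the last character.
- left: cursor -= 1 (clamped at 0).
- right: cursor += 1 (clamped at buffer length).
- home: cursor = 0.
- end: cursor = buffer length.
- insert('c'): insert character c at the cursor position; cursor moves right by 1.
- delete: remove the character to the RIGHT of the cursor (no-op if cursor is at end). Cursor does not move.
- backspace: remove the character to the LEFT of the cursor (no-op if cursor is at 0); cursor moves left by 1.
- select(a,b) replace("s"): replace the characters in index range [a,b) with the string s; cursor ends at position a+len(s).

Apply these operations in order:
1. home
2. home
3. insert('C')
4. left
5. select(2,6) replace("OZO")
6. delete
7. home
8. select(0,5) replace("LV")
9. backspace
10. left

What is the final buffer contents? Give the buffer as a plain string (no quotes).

After op 1 (home): buf='TEEIG' cursor=0
After op 2 (home): buf='TEEIG' cursor=0
After op 3 (insert('C')): buf='CTEEIG' cursor=1
After op 4 (left): buf='CTEEIG' cursor=0
After op 5 (select(2,6) replace("OZO")): buf='CTOZO' cursor=5
After op 6 (delete): buf='CTOZO' cursor=5
After op 7 (home): buf='CTOZO' cursor=0
After op 8 (select(0,5) replace("LV")): buf='LV' cursor=2
After op 9 (backspace): buf='L' cursor=1
After op 10 (left): buf='L' cursor=0

Answer: L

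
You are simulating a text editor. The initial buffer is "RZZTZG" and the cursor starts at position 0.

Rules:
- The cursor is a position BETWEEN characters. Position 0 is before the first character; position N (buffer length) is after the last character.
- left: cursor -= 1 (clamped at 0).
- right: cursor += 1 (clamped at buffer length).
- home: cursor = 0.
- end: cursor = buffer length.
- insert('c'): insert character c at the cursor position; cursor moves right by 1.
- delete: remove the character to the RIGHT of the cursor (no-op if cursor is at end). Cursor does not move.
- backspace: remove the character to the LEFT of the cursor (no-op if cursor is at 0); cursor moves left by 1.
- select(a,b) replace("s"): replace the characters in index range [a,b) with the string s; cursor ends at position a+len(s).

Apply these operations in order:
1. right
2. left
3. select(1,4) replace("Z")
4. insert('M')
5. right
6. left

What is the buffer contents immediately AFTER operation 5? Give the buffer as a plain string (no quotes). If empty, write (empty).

Answer: RZMZG

Derivation:
After op 1 (right): buf='RZZTZG' cursor=1
After op 2 (left): buf='RZZTZG' cursor=0
After op 3 (select(1,4) replace("Z")): buf='RZZG' cursor=2
After op 4 (insert('M')): buf='RZMZG' cursor=3
After op 5 (right): buf='RZMZG' cursor=4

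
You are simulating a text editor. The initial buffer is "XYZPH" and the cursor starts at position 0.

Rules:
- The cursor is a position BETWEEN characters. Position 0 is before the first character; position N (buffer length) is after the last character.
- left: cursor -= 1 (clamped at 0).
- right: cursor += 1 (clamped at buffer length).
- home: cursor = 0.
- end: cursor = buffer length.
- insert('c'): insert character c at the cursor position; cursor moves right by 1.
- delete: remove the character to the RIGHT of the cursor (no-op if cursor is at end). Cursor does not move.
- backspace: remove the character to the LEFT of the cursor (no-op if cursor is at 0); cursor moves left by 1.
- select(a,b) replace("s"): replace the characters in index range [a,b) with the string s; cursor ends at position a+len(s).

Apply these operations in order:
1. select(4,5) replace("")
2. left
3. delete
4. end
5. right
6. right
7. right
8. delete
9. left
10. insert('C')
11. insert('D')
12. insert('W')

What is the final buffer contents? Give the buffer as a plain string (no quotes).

Answer: XYCDWZ

Derivation:
After op 1 (select(4,5) replace("")): buf='XYZP' cursor=4
After op 2 (left): buf='XYZP' cursor=3
After op 3 (delete): buf='XYZ' cursor=3
After op 4 (end): buf='XYZ' cursor=3
After op 5 (right): buf='XYZ' cursor=3
After op 6 (right): buf='XYZ' cursor=3
After op 7 (right): buf='XYZ' cursor=3
After op 8 (delete): buf='XYZ' cursor=3
After op 9 (left): buf='XYZ' cursor=2
After op 10 (insert('C')): buf='XYCZ' cursor=3
After op 11 (insert('D')): buf='XYCDZ' cursor=4
After op 12 (insert('W')): buf='XYCDWZ' cursor=5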